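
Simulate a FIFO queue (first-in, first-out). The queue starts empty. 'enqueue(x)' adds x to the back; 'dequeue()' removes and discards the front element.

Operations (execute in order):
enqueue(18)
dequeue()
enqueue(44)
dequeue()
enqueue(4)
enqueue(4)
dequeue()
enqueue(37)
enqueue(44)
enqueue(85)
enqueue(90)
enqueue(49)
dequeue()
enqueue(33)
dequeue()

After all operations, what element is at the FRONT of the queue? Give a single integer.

Answer: 44

Derivation:
enqueue(18): queue = [18]
dequeue(): queue = []
enqueue(44): queue = [44]
dequeue(): queue = []
enqueue(4): queue = [4]
enqueue(4): queue = [4, 4]
dequeue(): queue = [4]
enqueue(37): queue = [4, 37]
enqueue(44): queue = [4, 37, 44]
enqueue(85): queue = [4, 37, 44, 85]
enqueue(90): queue = [4, 37, 44, 85, 90]
enqueue(49): queue = [4, 37, 44, 85, 90, 49]
dequeue(): queue = [37, 44, 85, 90, 49]
enqueue(33): queue = [37, 44, 85, 90, 49, 33]
dequeue(): queue = [44, 85, 90, 49, 33]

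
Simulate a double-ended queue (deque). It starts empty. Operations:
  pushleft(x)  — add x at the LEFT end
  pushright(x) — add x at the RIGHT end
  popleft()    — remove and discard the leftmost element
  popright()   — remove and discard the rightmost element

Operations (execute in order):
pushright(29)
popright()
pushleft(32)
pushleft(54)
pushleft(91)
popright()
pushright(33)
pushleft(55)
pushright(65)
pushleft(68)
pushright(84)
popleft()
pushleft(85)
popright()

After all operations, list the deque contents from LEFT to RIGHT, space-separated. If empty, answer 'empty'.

Answer: 85 55 91 54 33 65

Derivation:
pushright(29): [29]
popright(): []
pushleft(32): [32]
pushleft(54): [54, 32]
pushleft(91): [91, 54, 32]
popright(): [91, 54]
pushright(33): [91, 54, 33]
pushleft(55): [55, 91, 54, 33]
pushright(65): [55, 91, 54, 33, 65]
pushleft(68): [68, 55, 91, 54, 33, 65]
pushright(84): [68, 55, 91, 54, 33, 65, 84]
popleft(): [55, 91, 54, 33, 65, 84]
pushleft(85): [85, 55, 91, 54, 33, 65, 84]
popright(): [85, 55, 91, 54, 33, 65]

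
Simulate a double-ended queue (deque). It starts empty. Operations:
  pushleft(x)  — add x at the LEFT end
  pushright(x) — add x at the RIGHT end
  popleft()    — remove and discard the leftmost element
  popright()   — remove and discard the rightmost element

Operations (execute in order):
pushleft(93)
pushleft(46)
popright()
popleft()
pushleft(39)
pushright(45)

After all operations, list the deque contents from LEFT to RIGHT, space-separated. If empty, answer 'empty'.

Answer: 39 45

Derivation:
pushleft(93): [93]
pushleft(46): [46, 93]
popright(): [46]
popleft(): []
pushleft(39): [39]
pushright(45): [39, 45]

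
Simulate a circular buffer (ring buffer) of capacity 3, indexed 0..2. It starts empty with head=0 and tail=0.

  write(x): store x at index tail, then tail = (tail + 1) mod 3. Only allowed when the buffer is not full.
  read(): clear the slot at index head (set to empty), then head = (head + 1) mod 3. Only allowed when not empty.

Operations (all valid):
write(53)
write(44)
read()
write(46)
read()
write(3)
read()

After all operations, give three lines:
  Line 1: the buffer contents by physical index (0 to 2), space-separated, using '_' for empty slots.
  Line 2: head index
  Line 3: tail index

write(53): buf=[53 _ _], head=0, tail=1, size=1
write(44): buf=[53 44 _], head=0, tail=2, size=2
read(): buf=[_ 44 _], head=1, tail=2, size=1
write(46): buf=[_ 44 46], head=1, tail=0, size=2
read(): buf=[_ _ 46], head=2, tail=0, size=1
write(3): buf=[3 _ 46], head=2, tail=1, size=2
read(): buf=[3 _ _], head=0, tail=1, size=1

Answer: 3 _ _
0
1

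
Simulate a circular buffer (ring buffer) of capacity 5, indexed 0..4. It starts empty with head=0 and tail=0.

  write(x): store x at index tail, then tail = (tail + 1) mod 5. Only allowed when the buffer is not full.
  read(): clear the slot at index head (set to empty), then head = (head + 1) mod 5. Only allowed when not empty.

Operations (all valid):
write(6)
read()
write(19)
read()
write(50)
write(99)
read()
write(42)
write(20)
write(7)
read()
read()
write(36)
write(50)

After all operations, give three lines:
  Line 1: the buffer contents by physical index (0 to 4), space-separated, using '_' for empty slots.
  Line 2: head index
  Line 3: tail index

write(6): buf=[6 _ _ _ _], head=0, tail=1, size=1
read(): buf=[_ _ _ _ _], head=1, tail=1, size=0
write(19): buf=[_ 19 _ _ _], head=1, tail=2, size=1
read(): buf=[_ _ _ _ _], head=2, tail=2, size=0
write(50): buf=[_ _ 50 _ _], head=2, tail=3, size=1
write(99): buf=[_ _ 50 99 _], head=2, tail=4, size=2
read(): buf=[_ _ _ 99 _], head=3, tail=4, size=1
write(42): buf=[_ _ _ 99 42], head=3, tail=0, size=2
write(20): buf=[20 _ _ 99 42], head=3, tail=1, size=3
write(7): buf=[20 7 _ 99 42], head=3, tail=2, size=4
read(): buf=[20 7 _ _ 42], head=4, tail=2, size=3
read(): buf=[20 7 _ _ _], head=0, tail=2, size=2
write(36): buf=[20 7 36 _ _], head=0, tail=3, size=3
write(50): buf=[20 7 36 50 _], head=0, tail=4, size=4

Answer: 20 7 36 50 _
0
4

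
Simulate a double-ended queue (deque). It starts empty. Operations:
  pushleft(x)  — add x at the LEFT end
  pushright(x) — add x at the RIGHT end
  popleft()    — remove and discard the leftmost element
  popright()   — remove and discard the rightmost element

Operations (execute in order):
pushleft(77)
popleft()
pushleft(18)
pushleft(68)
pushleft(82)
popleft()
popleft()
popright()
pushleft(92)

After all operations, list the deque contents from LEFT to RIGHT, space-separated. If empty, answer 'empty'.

pushleft(77): [77]
popleft(): []
pushleft(18): [18]
pushleft(68): [68, 18]
pushleft(82): [82, 68, 18]
popleft(): [68, 18]
popleft(): [18]
popright(): []
pushleft(92): [92]

Answer: 92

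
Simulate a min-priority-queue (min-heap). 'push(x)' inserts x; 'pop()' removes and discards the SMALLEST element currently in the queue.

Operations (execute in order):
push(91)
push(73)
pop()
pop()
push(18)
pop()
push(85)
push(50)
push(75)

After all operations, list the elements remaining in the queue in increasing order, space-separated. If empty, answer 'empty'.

Answer: 50 75 85

Derivation:
push(91): heap contents = [91]
push(73): heap contents = [73, 91]
pop() → 73: heap contents = [91]
pop() → 91: heap contents = []
push(18): heap contents = [18]
pop() → 18: heap contents = []
push(85): heap contents = [85]
push(50): heap contents = [50, 85]
push(75): heap contents = [50, 75, 85]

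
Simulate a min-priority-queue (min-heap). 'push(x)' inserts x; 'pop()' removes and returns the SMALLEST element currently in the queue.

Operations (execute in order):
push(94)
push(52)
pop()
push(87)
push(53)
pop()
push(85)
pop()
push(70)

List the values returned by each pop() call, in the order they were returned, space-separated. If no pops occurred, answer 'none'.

push(94): heap contents = [94]
push(52): heap contents = [52, 94]
pop() → 52: heap contents = [94]
push(87): heap contents = [87, 94]
push(53): heap contents = [53, 87, 94]
pop() → 53: heap contents = [87, 94]
push(85): heap contents = [85, 87, 94]
pop() → 85: heap contents = [87, 94]
push(70): heap contents = [70, 87, 94]

Answer: 52 53 85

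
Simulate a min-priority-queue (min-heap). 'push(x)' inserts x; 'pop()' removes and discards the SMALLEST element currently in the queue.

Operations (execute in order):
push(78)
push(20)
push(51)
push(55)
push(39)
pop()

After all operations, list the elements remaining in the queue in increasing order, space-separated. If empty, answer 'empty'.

Answer: 39 51 55 78

Derivation:
push(78): heap contents = [78]
push(20): heap contents = [20, 78]
push(51): heap contents = [20, 51, 78]
push(55): heap contents = [20, 51, 55, 78]
push(39): heap contents = [20, 39, 51, 55, 78]
pop() → 20: heap contents = [39, 51, 55, 78]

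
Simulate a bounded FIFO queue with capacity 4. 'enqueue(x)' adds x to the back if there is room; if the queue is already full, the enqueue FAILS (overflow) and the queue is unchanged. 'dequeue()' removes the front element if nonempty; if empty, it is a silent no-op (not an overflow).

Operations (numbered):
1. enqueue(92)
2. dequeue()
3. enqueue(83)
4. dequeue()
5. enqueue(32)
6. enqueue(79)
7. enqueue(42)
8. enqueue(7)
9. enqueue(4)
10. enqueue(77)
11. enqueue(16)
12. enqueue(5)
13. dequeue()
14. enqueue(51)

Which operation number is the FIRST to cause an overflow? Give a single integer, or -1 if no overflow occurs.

1. enqueue(92): size=1
2. dequeue(): size=0
3. enqueue(83): size=1
4. dequeue(): size=0
5. enqueue(32): size=1
6. enqueue(79): size=2
7. enqueue(42): size=3
8. enqueue(7): size=4
9. enqueue(4): size=4=cap → OVERFLOW (fail)
10. enqueue(77): size=4=cap → OVERFLOW (fail)
11. enqueue(16): size=4=cap → OVERFLOW (fail)
12. enqueue(5): size=4=cap → OVERFLOW (fail)
13. dequeue(): size=3
14. enqueue(51): size=4

Answer: 9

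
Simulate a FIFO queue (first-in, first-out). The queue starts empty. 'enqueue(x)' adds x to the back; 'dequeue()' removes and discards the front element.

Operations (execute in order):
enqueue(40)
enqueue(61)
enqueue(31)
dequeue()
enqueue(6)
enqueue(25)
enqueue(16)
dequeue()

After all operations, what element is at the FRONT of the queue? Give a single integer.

Answer: 31

Derivation:
enqueue(40): queue = [40]
enqueue(61): queue = [40, 61]
enqueue(31): queue = [40, 61, 31]
dequeue(): queue = [61, 31]
enqueue(6): queue = [61, 31, 6]
enqueue(25): queue = [61, 31, 6, 25]
enqueue(16): queue = [61, 31, 6, 25, 16]
dequeue(): queue = [31, 6, 25, 16]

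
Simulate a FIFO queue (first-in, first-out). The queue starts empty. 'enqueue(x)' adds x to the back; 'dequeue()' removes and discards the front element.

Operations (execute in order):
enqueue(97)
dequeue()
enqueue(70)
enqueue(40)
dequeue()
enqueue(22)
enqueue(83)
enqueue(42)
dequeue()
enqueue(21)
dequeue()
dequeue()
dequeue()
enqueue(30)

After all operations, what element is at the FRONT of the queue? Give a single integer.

Answer: 21

Derivation:
enqueue(97): queue = [97]
dequeue(): queue = []
enqueue(70): queue = [70]
enqueue(40): queue = [70, 40]
dequeue(): queue = [40]
enqueue(22): queue = [40, 22]
enqueue(83): queue = [40, 22, 83]
enqueue(42): queue = [40, 22, 83, 42]
dequeue(): queue = [22, 83, 42]
enqueue(21): queue = [22, 83, 42, 21]
dequeue(): queue = [83, 42, 21]
dequeue(): queue = [42, 21]
dequeue(): queue = [21]
enqueue(30): queue = [21, 30]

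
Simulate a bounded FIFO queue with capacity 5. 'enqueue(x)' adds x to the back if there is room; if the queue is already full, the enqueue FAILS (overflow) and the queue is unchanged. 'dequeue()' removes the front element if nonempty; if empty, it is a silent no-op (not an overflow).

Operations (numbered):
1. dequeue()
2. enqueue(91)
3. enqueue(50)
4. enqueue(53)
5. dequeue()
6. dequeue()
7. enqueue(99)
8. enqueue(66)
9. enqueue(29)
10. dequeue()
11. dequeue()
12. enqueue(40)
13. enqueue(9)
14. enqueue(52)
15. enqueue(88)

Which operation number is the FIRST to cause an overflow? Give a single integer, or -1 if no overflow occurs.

Answer: 15

Derivation:
1. dequeue(): empty, no-op, size=0
2. enqueue(91): size=1
3. enqueue(50): size=2
4. enqueue(53): size=3
5. dequeue(): size=2
6. dequeue(): size=1
7. enqueue(99): size=2
8. enqueue(66): size=3
9. enqueue(29): size=4
10. dequeue(): size=3
11. dequeue(): size=2
12. enqueue(40): size=3
13. enqueue(9): size=4
14. enqueue(52): size=5
15. enqueue(88): size=5=cap → OVERFLOW (fail)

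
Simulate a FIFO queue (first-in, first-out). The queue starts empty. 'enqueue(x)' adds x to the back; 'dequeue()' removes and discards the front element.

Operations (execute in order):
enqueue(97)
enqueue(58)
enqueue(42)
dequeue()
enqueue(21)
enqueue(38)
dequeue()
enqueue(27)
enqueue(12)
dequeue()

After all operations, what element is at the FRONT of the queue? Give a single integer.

Answer: 21

Derivation:
enqueue(97): queue = [97]
enqueue(58): queue = [97, 58]
enqueue(42): queue = [97, 58, 42]
dequeue(): queue = [58, 42]
enqueue(21): queue = [58, 42, 21]
enqueue(38): queue = [58, 42, 21, 38]
dequeue(): queue = [42, 21, 38]
enqueue(27): queue = [42, 21, 38, 27]
enqueue(12): queue = [42, 21, 38, 27, 12]
dequeue(): queue = [21, 38, 27, 12]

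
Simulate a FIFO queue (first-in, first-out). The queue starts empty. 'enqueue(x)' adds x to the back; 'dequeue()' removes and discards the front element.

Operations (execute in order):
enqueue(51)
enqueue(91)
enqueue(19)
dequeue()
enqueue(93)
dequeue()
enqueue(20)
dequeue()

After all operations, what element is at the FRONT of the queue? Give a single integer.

enqueue(51): queue = [51]
enqueue(91): queue = [51, 91]
enqueue(19): queue = [51, 91, 19]
dequeue(): queue = [91, 19]
enqueue(93): queue = [91, 19, 93]
dequeue(): queue = [19, 93]
enqueue(20): queue = [19, 93, 20]
dequeue(): queue = [93, 20]

Answer: 93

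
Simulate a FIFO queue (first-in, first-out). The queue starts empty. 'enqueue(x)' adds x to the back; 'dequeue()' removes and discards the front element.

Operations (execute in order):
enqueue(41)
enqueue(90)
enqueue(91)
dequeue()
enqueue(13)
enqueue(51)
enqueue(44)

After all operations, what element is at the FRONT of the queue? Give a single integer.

enqueue(41): queue = [41]
enqueue(90): queue = [41, 90]
enqueue(91): queue = [41, 90, 91]
dequeue(): queue = [90, 91]
enqueue(13): queue = [90, 91, 13]
enqueue(51): queue = [90, 91, 13, 51]
enqueue(44): queue = [90, 91, 13, 51, 44]

Answer: 90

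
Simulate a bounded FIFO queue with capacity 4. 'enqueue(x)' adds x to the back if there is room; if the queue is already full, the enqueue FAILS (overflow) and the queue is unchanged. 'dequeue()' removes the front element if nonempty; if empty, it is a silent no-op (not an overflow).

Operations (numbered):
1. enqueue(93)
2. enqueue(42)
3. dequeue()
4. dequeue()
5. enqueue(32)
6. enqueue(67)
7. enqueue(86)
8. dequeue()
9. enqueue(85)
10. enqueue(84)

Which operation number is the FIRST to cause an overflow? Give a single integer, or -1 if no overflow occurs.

1. enqueue(93): size=1
2. enqueue(42): size=2
3. dequeue(): size=1
4. dequeue(): size=0
5. enqueue(32): size=1
6. enqueue(67): size=2
7. enqueue(86): size=3
8. dequeue(): size=2
9. enqueue(85): size=3
10. enqueue(84): size=4

Answer: -1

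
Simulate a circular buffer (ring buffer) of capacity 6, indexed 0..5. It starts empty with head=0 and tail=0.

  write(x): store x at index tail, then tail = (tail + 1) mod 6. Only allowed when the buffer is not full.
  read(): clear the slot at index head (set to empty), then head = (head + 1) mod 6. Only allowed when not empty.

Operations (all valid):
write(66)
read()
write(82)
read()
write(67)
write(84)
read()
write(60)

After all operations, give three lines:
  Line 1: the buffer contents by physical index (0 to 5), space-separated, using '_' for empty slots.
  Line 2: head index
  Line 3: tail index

write(66): buf=[66 _ _ _ _ _], head=0, tail=1, size=1
read(): buf=[_ _ _ _ _ _], head=1, tail=1, size=0
write(82): buf=[_ 82 _ _ _ _], head=1, tail=2, size=1
read(): buf=[_ _ _ _ _ _], head=2, tail=2, size=0
write(67): buf=[_ _ 67 _ _ _], head=2, tail=3, size=1
write(84): buf=[_ _ 67 84 _ _], head=2, tail=4, size=2
read(): buf=[_ _ _ 84 _ _], head=3, tail=4, size=1
write(60): buf=[_ _ _ 84 60 _], head=3, tail=5, size=2

Answer: _ _ _ 84 60 _
3
5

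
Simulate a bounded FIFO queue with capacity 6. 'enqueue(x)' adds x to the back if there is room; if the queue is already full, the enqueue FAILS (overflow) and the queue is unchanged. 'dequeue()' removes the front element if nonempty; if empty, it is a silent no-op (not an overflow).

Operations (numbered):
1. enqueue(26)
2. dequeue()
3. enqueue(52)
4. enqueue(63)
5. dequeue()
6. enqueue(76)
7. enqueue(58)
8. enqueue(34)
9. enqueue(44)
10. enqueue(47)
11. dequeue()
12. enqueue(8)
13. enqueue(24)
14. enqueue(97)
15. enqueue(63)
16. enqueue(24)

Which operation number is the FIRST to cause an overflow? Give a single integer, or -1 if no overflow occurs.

1. enqueue(26): size=1
2. dequeue(): size=0
3. enqueue(52): size=1
4. enqueue(63): size=2
5. dequeue(): size=1
6. enqueue(76): size=2
7. enqueue(58): size=3
8. enqueue(34): size=4
9. enqueue(44): size=5
10. enqueue(47): size=6
11. dequeue(): size=5
12. enqueue(8): size=6
13. enqueue(24): size=6=cap → OVERFLOW (fail)
14. enqueue(97): size=6=cap → OVERFLOW (fail)
15. enqueue(63): size=6=cap → OVERFLOW (fail)
16. enqueue(24): size=6=cap → OVERFLOW (fail)

Answer: 13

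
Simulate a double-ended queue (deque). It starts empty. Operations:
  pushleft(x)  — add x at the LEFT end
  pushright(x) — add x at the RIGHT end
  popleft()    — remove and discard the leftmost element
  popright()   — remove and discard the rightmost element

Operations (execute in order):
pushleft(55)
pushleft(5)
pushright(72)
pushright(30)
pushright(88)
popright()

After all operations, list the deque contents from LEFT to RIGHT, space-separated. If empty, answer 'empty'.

Answer: 5 55 72 30

Derivation:
pushleft(55): [55]
pushleft(5): [5, 55]
pushright(72): [5, 55, 72]
pushright(30): [5, 55, 72, 30]
pushright(88): [5, 55, 72, 30, 88]
popright(): [5, 55, 72, 30]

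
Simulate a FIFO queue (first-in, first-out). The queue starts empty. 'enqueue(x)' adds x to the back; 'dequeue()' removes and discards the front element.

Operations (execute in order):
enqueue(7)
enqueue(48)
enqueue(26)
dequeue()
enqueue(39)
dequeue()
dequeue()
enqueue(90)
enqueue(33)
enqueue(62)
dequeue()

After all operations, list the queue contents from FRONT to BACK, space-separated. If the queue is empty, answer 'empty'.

enqueue(7): [7]
enqueue(48): [7, 48]
enqueue(26): [7, 48, 26]
dequeue(): [48, 26]
enqueue(39): [48, 26, 39]
dequeue(): [26, 39]
dequeue(): [39]
enqueue(90): [39, 90]
enqueue(33): [39, 90, 33]
enqueue(62): [39, 90, 33, 62]
dequeue(): [90, 33, 62]

Answer: 90 33 62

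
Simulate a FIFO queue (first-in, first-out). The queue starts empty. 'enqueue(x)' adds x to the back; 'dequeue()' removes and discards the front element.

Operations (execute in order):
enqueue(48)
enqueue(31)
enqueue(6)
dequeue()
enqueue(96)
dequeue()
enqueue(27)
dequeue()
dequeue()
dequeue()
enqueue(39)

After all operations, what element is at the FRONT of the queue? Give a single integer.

enqueue(48): queue = [48]
enqueue(31): queue = [48, 31]
enqueue(6): queue = [48, 31, 6]
dequeue(): queue = [31, 6]
enqueue(96): queue = [31, 6, 96]
dequeue(): queue = [6, 96]
enqueue(27): queue = [6, 96, 27]
dequeue(): queue = [96, 27]
dequeue(): queue = [27]
dequeue(): queue = []
enqueue(39): queue = [39]

Answer: 39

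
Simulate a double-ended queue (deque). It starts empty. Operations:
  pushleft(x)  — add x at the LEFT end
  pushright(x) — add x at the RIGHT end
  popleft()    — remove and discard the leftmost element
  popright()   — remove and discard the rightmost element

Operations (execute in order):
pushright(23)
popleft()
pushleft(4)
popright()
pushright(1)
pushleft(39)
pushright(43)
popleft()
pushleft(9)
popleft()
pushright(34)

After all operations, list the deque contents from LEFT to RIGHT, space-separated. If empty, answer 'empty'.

pushright(23): [23]
popleft(): []
pushleft(4): [4]
popright(): []
pushright(1): [1]
pushleft(39): [39, 1]
pushright(43): [39, 1, 43]
popleft(): [1, 43]
pushleft(9): [9, 1, 43]
popleft(): [1, 43]
pushright(34): [1, 43, 34]

Answer: 1 43 34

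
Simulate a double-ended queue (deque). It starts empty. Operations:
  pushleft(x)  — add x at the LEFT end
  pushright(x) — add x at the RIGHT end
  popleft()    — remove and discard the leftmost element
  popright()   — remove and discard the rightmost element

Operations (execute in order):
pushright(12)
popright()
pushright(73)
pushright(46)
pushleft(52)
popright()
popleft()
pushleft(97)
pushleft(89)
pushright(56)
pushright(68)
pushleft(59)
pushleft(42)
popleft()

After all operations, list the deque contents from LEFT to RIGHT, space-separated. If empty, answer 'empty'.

pushright(12): [12]
popright(): []
pushright(73): [73]
pushright(46): [73, 46]
pushleft(52): [52, 73, 46]
popright(): [52, 73]
popleft(): [73]
pushleft(97): [97, 73]
pushleft(89): [89, 97, 73]
pushright(56): [89, 97, 73, 56]
pushright(68): [89, 97, 73, 56, 68]
pushleft(59): [59, 89, 97, 73, 56, 68]
pushleft(42): [42, 59, 89, 97, 73, 56, 68]
popleft(): [59, 89, 97, 73, 56, 68]

Answer: 59 89 97 73 56 68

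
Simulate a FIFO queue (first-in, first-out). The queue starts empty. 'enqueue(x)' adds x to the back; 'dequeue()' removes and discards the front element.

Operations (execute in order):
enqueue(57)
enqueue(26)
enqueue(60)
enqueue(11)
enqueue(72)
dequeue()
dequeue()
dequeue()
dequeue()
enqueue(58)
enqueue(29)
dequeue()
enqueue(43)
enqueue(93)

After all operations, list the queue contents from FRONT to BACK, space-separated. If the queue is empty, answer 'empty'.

Answer: 58 29 43 93

Derivation:
enqueue(57): [57]
enqueue(26): [57, 26]
enqueue(60): [57, 26, 60]
enqueue(11): [57, 26, 60, 11]
enqueue(72): [57, 26, 60, 11, 72]
dequeue(): [26, 60, 11, 72]
dequeue(): [60, 11, 72]
dequeue(): [11, 72]
dequeue(): [72]
enqueue(58): [72, 58]
enqueue(29): [72, 58, 29]
dequeue(): [58, 29]
enqueue(43): [58, 29, 43]
enqueue(93): [58, 29, 43, 93]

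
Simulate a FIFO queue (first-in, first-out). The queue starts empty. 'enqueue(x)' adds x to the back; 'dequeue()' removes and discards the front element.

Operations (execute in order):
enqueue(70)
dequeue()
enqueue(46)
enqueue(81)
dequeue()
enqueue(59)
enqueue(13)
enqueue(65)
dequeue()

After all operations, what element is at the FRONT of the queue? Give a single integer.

enqueue(70): queue = [70]
dequeue(): queue = []
enqueue(46): queue = [46]
enqueue(81): queue = [46, 81]
dequeue(): queue = [81]
enqueue(59): queue = [81, 59]
enqueue(13): queue = [81, 59, 13]
enqueue(65): queue = [81, 59, 13, 65]
dequeue(): queue = [59, 13, 65]

Answer: 59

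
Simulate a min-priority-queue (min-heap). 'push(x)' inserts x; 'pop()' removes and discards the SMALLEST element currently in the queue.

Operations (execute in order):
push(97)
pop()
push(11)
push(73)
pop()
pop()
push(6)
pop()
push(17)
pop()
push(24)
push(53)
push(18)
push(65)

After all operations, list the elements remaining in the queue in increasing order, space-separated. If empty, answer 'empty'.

Answer: 18 24 53 65

Derivation:
push(97): heap contents = [97]
pop() → 97: heap contents = []
push(11): heap contents = [11]
push(73): heap contents = [11, 73]
pop() → 11: heap contents = [73]
pop() → 73: heap contents = []
push(6): heap contents = [6]
pop() → 6: heap contents = []
push(17): heap contents = [17]
pop() → 17: heap contents = []
push(24): heap contents = [24]
push(53): heap contents = [24, 53]
push(18): heap contents = [18, 24, 53]
push(65): heap contents = [18, 24, 53, 65]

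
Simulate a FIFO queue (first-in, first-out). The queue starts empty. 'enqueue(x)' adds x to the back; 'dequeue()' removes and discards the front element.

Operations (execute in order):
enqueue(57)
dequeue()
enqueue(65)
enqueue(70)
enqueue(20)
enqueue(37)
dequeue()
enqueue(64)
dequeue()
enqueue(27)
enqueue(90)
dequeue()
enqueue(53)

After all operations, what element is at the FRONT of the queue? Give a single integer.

Answer: 37

Derivation:
enqueue(57): queue = [57]
dequeue(): queue = []
enqueue(65): queue = [65]
enqueue(70): queue = [65, 70]
enqueue(20): queue = [65, 70, 20]
enqueue(37): queue = [65, 70, 20, 37]
dequeue(): queue = [70, 20, 37]
enqueue(64): queue = [70, 20, 37, 64]
dequeue(): queue = [20, 37, 64]
enqueue(27): queue = [20, 37, 64, 27]
enqueue(90): queue = [20, 37, 64, 27, 90]
dequeue(): queue = [37, 64, 27, 90]
enqueue(53): queue = [37, 64, 27, 90, 53]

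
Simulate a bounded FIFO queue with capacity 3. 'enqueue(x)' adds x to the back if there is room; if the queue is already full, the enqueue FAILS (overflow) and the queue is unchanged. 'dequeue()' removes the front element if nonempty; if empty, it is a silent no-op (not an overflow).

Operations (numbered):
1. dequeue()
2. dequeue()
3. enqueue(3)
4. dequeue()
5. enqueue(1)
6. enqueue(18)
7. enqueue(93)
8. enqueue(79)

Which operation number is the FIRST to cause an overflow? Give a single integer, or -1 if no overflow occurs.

Answer: 8

Derivation:
1. dequeue(): empty, no-op, size=0
2. dequeue(): empty, no-op, size=0
3. enqueue(3): size=1
4. dequeue(): size=0
5. enqueue(1): size=1
6. enqueue(18): size=2
7. enqueue(93): size=3
8. enqueue(79): size=3=cap → OVERFLOW (fail)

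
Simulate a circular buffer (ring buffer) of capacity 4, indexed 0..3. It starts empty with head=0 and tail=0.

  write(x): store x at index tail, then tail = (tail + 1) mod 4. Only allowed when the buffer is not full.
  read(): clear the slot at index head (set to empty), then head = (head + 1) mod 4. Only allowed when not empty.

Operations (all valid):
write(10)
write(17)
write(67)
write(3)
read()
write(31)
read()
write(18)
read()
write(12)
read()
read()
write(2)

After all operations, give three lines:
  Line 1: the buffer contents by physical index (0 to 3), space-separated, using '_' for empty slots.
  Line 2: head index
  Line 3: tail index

write(10): buf=[10 _ _ _], head=0, tail=1, size=1
write(17): buf=[10 17 _ _], head=0, tail=2, size=2
write(67): buf=[10 17 67 _], head=0, tail=3, size=3
write(3): buf=[10 17 67 3], head=0, tail=0, size=4
read(): buf=[_ 17 67 3], head=1, tail=0, size=3
write(31): buf=[31 17 67 3], head=1, tail=1, size=4
read(): buf=[31 _ 67 3], head=2, tail=1, size=3
write(18): buf=[31 18 67 3], head=2, tail=2, size=4
read(): buf=[31 18 _ 3], head=3, tail=2, size=3
write(12): buf=[31 18 12 3], head=3, tail=3, size=4
read(): buf=[31 18 12 _], head=0, tail=3, size=3
read(): buf=[_ 18 12 _], head=1, tail=3, size=2
write(2): buf=[_ 18 12 2], head=1, tail=0, size=3

Answer: _ 18 12 2
1
0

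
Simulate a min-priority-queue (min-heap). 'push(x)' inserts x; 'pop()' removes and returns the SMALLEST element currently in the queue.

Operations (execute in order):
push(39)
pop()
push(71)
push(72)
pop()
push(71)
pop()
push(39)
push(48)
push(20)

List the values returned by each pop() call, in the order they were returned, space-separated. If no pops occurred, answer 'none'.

Answer: 39 71 71

Derivation:
push(39): heap contents = [39]
pop() → 39: heap contents = []
push(71): heap contents = [71]
push(72): heap contents = [71, 72]
pop() → 71: heap contents = [72]
push(71): heap contents = [71, 72]
pop() → 71: heap contents = [72]
push(39): heap contents = [39, 72]
push(48): heap contents = [39, 48, 72]
push(20): heap contents = [20, 39, 48, 72]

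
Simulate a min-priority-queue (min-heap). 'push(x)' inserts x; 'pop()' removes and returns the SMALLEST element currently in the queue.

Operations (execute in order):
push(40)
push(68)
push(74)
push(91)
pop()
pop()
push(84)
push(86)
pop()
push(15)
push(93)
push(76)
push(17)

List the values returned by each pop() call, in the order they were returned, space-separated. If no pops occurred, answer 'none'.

push(40): heap contents = [40]
push(68): heap contents = [40, 68]
push(74): heap contents = [40, 68, 74]
push(91): heap contents = [40, 68, 74, 91]
pop() → 40: heap contents = [68, 74, 91]
pop() → 68: heap contents = [74, 91]
push(84): heap contents = [74, 84, 91]
push(86): heap contents = [74, 84, 86, 91]
pop() → 74: heap contents = [84, 86, 91]
push(15): heap contents = [15, 84, 86, 91]
push(93): heap contents = [15, 84, 86, 91, 93]
push(76): heap contents = [15, 76, 84, 86, 91, 93]
push(17): heap contents = [15, 17, 76, 84, 86, 91, 93]

Answer: 40 68 74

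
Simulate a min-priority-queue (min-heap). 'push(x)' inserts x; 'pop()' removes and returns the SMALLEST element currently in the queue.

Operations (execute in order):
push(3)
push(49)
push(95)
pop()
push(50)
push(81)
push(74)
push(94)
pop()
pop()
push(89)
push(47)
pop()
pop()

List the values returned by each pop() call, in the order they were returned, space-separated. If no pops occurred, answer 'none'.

push(3): heap contents = [3]
push(49): heap contents = [3, 49]
push(95): heap contents = [3, 49, 95]
pop() → 3: heap contents = [49, 95]
push(50): heap contents = [49, 50, 95]
push(81): heap contents = [49, 50, 81, 95]
push(74): heap contents = [49, 50, 74, 81, 95]
push(94): heap contents = [49, 50, 74, 81, 94, 95]
pop() → 49: heap contents = [50, 74, 81, 94, 95]
pop() → 50: heap contents = [74, 81, 94, 95]
push(89): heap contents = [74, 81, 89, 94, 95]
push(47): heap contents = [47, 74, 81, 89, 94, 95]
pop() → 47: heap contents = [74, 81, 89, 94, 95]
pop() → 74: heap contents = [81, 89, 94, 95]

Answer: 3 49 50 47 74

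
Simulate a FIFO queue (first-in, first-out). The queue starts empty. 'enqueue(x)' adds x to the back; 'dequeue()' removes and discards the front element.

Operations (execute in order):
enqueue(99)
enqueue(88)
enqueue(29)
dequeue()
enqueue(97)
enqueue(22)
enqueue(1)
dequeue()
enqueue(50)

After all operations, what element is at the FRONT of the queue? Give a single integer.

Answer: 29

Derivation:
enqueue(99): queue = [99]
enqueue(88): queue = [99, 88]
enqueue(29): queue = [99, 88, 29]
dequeue(): queue = [88, 29]
enqueue(97): queue = [88, 29, 97]
enqueue(22): queue = [88, 29, 97, 22]
enqueue(1): queue = [88, 29, 97, 22, 1]
dequeue(): queue = [29, 97, 22, 1]
enqueue(50): queue = [29, 97, 22, 1, 50]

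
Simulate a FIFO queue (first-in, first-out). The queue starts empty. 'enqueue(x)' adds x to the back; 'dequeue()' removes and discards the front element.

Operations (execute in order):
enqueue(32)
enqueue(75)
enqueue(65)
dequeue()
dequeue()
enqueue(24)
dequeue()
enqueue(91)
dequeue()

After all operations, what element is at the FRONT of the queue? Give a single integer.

enqueue(32): queue = [32]
enqueue(75): queue = [32, 75]
enqueue(65): queue = [32, 75, 65]
dequeue(): queue = [75, 65]
dequeue(): queue = [65]
enqueue(24): queue = [65, 24]
dequeue(): queue = [24]
enqueue(91): queue = [24, 91]
dequeue(): queue = [91]

Answer: 91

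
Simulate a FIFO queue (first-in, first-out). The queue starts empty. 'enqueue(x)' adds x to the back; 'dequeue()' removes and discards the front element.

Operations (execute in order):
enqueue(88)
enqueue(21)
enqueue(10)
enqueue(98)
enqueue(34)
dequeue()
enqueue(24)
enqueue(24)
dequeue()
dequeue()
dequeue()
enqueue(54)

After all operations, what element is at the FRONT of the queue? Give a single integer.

enqueue(88): queue = [88]
enqueue(21): queue = [88, 21]
enqueue(10): queue = [88, 21, 10]
enqueue(98): queue = [88, 21, 10, 98]
enqueue(34): queue = [88, 21, 10, 98, 34]
dequeue(): queue = [21, 10, 98, 34]
enqueue(24): queue = [21, 10, 98, 34, 24]
enqueue(24): queue = [21, 10, 98, 34, 24, 24]
dequeue(): queue = [10, 98, 34, 24, 24]
dequeue(): queue = [98, 34, 24, 24]
dequeue(): queue = [34, 24, 24]
enqueue(54): queue = [34, 24, 24, 54]

Answer: 34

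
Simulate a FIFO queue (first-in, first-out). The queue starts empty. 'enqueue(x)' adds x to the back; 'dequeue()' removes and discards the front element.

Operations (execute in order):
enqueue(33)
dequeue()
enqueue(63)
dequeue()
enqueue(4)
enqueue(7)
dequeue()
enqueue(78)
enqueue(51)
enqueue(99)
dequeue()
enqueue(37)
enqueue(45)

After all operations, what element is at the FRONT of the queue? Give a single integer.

enqueue(33): queue = [33]
dequeue(): queue = []
enqueue(63): queue = [63]
dequeue(): queue = []
enqueue(4): queue = [4]
enqueue(7): queue = [4, 7]
dequeue(): queue = [7]
enqueue(78): queue = [7, 78]
enqueue(51): queue = [7, 78, 51]
enqueue(99): queue = [7, 78, 51, 99]
dequeue(): queue = [78, 51, 99]
enqueue(37): queue = [78, 51, 99, 37]
enqueue(45): queue = [78, 51, 99, 37, 45]

Answer: 78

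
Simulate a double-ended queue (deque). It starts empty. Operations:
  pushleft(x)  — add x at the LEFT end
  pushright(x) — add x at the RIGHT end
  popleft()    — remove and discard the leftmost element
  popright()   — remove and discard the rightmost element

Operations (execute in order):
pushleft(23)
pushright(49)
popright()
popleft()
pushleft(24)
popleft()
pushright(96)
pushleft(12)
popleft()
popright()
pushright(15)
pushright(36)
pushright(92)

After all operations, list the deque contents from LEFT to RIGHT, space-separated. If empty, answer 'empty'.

pushleft(23): [23]
pushright(49): [23, 49]
popright(): [23]
popleft(): []
pushleft(24): [24]
popleft(): []
pushright(96): [96]
pushleft(12): [12, 96]
popleft(): [96]
popright(): []
pushright(15): [15]
pushright(36): [15, 36]
pushright(92): [15, 36, 92]

Answer: 15 36 92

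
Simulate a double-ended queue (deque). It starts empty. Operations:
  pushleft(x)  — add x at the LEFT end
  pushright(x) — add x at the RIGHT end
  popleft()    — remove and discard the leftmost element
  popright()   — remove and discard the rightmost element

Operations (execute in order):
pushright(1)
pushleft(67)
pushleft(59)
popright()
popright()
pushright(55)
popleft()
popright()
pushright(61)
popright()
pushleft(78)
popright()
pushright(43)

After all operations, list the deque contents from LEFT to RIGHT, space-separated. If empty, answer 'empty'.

pushright(1): [1]
pushleft(67): [67, 1]
pushleft(59): [59, 67, 1]
popright(): [59, 67]
popright(): [59]
pushright(55): [59, 55]
popleft(): [55]
popright(): []
pushright(61): [61]
popright(): []
pushleft(78): [78]
popright(): []
pushright(43): [43]

Answer: 43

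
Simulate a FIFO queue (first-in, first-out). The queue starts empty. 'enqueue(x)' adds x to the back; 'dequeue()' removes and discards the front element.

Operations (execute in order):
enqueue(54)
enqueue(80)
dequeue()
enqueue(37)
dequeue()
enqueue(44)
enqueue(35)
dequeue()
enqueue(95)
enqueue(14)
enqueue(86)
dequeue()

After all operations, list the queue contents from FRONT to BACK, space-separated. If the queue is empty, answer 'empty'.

enqueue(54): [54]
enqueue(80): [54, 80]
dequeue(): [80]
enqueue(37): [80, 37]
dequeue(): [37]
enqueue(44): [37, 44]
enqueue(35): [37, 44, 35]
dequeue(): [44, 35]
enqueue(95): [44, 35, 95]
enqueue(14): [44, 35, 95, 14]
enqueue(86): [44, 35, 95, 14, 86]
dequeue(): [35, 95, 14, 86]

Answer: 35 95 14 86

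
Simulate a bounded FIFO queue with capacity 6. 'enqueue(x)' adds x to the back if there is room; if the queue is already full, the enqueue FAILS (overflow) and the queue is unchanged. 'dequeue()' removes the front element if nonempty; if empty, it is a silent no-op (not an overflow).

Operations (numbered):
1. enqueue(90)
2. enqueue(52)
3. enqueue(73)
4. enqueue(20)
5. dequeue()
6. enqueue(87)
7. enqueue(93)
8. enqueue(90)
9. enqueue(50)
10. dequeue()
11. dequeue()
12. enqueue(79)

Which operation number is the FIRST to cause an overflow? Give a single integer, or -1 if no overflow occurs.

1. enqueue(90): size=1
2. enqueue(52): size=2
3. enqueue(73): size=3
4. enqueue(20): size=4
5. dequeue(): size=3
6. enqueue(87): size=4
7. enqueue(93): size=5
8. enqueue(90): size=6
9. enqueue(50): size=6=cap → OVERFLOW (fail)
10. dequeue(): size=5
11. dequeue(): size=4
12. enqueue(79): size=5

Answer: 9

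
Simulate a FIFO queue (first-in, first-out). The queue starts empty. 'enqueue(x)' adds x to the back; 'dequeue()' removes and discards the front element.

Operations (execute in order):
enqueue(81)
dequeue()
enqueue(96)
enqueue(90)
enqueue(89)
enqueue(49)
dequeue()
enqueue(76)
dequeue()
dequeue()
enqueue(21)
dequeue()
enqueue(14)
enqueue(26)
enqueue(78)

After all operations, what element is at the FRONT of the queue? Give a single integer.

Answer: 76

Derivation:
enqueue(81): queue = [81]
dequeue(): queue = []
enqueue(96): queue = [96]
enqueue(90): queue = [96, 90]
enqueue(89): queue = [96, 90, 89]
enqueue(49): queue = [96, 90, 89, 49]
dequeue(): queue = [90, 89, 49]
enqueue(76): queue = [90, 89, 49, 76]
dequeue(): queue = [89, 49, 76]
dequeue(): queue = [49, 76]
enqueue(21): queue = [49, 76, 21]
dequeue(): queue = [76, 21]
enqueue(14): queue = [76, 21, 14]
enqueue(26): queue = [76, 21, 14, 26]
enqueue(78): queue = [76, 21, 14, 26, 78]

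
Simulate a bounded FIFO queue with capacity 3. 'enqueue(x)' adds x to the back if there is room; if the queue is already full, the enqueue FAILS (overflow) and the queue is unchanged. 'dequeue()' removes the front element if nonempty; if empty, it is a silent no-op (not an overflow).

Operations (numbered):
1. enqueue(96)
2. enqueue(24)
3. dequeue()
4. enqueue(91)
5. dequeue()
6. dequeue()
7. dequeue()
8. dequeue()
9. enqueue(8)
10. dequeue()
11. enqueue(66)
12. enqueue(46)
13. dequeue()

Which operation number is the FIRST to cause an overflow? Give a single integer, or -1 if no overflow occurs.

1. enqueue(96): size=1
2. enqueue(24): size=2
3. dequeue(): size=1
4. enqueue(91): size=2
5. dequeue(): size=1
6. dequeue(): size=0
7. dequeue(): empty, no-op, size=0
8. dequeue(): empty, no-op, size=0
9. enqueue(8): size=1
10. dequeue(): size=0
11. enqueue(66): size=1
12. enqueue(46): size=2
13. dequeue(): size=1

Answer: -1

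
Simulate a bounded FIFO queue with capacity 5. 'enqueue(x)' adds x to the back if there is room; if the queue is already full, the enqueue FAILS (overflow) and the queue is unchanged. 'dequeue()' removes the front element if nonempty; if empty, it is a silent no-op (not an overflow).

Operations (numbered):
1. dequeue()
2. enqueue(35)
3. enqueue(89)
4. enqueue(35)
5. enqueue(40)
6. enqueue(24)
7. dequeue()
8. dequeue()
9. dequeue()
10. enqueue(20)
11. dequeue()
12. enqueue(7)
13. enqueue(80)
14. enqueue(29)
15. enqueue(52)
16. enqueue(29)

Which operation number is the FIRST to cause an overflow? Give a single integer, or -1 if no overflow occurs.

1. dequeue(): empty, no-op, size=0
2. enqueue(35): size=1
3. enqueue(89): size=2
4. enqueue(35): size=3
5. enqueue(40): size=4
6. enqueue(24): size=5
7. dequeue(): size=4
8. dequeue(): size=3
9. dequeue(): size=2
10. enqueue(20): size=3
11. dequeue(): size=2
12. enqueue(7): size=3
13. enqueue(80): size=4
14. enqueue(29): size=5
15. enqueue(52): size=5=cap → OVERFLOW (fail)
16. enqueue(29): size=5=cap → OVERFLOW (fail)

Answer: 15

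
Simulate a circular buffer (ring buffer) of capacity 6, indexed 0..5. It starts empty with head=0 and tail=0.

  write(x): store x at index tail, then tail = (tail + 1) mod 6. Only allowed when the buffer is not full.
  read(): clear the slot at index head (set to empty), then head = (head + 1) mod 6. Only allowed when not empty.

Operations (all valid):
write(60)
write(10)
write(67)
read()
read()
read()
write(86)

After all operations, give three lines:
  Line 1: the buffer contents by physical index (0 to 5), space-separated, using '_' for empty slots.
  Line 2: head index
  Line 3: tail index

Answer: _ _ _ 86 _ _
3
4

Derivation:
write(60): buf=[60 _ _ _ _ _], head=0, tail=1, size=1
write(10): buf=[60 10 _ _ _ _], head=0, tail=2, size=2
write(67): buf=[60 10 67 _ _ _], head=0, tail=3, size=3
read(): buf=[_ 10 67 _ _ _], head=1, tail=3, size=2
read(): buf=[_ _ 67 _ _ _], head=2, tail=3, size=1
read(): buf=[_ _ _ _ _ _], head=3, tail=3, size=0
write(86): buf=[_ _ _ 86 _ _], head=3, tail=4, size=1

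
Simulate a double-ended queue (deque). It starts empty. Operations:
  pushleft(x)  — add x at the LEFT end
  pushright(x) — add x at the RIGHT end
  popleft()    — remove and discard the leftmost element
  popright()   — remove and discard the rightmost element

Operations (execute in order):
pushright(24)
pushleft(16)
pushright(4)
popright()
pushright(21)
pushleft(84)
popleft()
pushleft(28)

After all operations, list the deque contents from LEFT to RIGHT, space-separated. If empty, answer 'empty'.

pushright(24): [24]
pushleft(16): [16, 24]
pushright(4): [16, 24, 4]
popright(): [16, 24]
pushright(21): [16, 24, 21]
pushleft(84): [84, 16, 24, 21]
popleft(): [16, 24, 21]
pushleft(28): [28, 16, 24, 21]

Answer: 28 16 24 21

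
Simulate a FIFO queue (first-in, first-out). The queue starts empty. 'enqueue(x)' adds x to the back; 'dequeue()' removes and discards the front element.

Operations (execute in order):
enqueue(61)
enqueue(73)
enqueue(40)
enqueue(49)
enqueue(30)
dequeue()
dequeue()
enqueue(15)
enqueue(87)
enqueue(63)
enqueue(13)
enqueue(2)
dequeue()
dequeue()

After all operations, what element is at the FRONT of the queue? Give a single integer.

enqueue(61): queue = [61]
enqueue(73): queue = [61, 73]
enqueue(40): queue = [61, 73, 40]
enqueue(49): queue = [61, 73, 40, 49]
enqueue(30): queue = [61, 73, 40, 49, 30]
dequeue(): queue = [73, 40, 49, 30]
dequeue(): queue = [40, 49, 30]
enqueue(15): queue = [40, 49, 30, 15]
enqueue(87): queue = [40, 49, 30, 15, 87]
enqueue(63): queue = [40, 49, 30, 15, 87, 63]
enqueue(13): queue = [40, 49, 30, 15, 87, 63, 13]
enqueue(2): queue = [40, 49, 30, 15, 87, 63, 13, 2]
dequeue(): queue = [49, 30, 15, 87, 63, 13, 2]
dequeue(): queue = [30, 15, 87, 63, 13, 2]

Answer: 30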